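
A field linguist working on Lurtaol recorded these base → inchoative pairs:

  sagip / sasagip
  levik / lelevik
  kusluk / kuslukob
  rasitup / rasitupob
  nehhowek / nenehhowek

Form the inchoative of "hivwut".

"hivwut" has last vowel 'u'. The stems whose last vowel is 'u' (rasitup → rasitupob, kusluk → kuslukob) add -ob.
So hivwut → hivwutob.

hivwutob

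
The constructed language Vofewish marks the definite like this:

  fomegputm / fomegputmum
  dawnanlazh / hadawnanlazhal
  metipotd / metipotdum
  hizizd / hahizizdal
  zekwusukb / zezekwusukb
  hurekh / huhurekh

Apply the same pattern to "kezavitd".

hizizd and metipotd both end in -d yet inflect differently (hahizizdal, metipotdum), so the final letter is not what conditions the rule; the second-to-last letter is.
"kezavitd" has second-to-last letter 't'. The stems whose second-to-last letter is 't' (fomegputm → fomegputmum, metipotd → metipotdum) add -um.
The other patterns: stems whose second-to-last letter is 'z' add ha- … -al around the stem; stems whose second-to-last letter is 'k' repeat the first consonant+vowel as a prefix.
So kezavitd → kezavitdum.

kezavitdum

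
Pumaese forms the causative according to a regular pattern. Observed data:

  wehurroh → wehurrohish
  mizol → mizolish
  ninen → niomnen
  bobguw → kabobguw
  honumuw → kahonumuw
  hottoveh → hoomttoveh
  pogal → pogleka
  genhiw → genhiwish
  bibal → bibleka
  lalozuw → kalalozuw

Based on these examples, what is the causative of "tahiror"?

"tahiror" has last vowel 'o'. The stems whose last vowel is 'o' (wehurroh → wehurrohish, mizol → mizolish) add -ish.
So tahiror → tahirorish.

tahirorish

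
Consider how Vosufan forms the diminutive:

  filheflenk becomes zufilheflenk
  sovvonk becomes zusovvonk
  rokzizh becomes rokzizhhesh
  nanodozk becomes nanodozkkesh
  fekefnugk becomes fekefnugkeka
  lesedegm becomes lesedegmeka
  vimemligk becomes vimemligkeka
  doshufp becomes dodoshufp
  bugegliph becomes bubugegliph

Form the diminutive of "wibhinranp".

filheflenk and nanodozk both end in -k yet inflect differently (zufilheflenk, nanodozkkesh), so the final letter is not what conditions the rule; the second-to-last letter is.
"wibhinranp" has second-to-last letter 'n'. The stems whose second-to-last letter is 'n' (filheflenk → zufilheflenk, sovvonk → zusovvonk) add the prefix zu-.
The other patterns: stems whose second-to-last letter is 'z' double the final consonant and add -esh; stems whose second-to-last letter is 'g' add -eka; stems whose second-to-last letter is 'f' or 'p' repeat the first consonant+vowel as a prefix.
So wibhinranp → zuwibhinranp.

zuwibhinranp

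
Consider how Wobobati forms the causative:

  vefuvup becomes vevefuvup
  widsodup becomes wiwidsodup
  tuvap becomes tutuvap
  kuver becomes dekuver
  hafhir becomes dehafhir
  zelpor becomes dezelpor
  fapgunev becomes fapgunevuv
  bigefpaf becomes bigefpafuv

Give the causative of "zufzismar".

"zufzismar" ends in -r. The stems ending in -r (kuver → dekuver, hafhir → dehafhir, zelpor → dezelpor) add the prefix de-.
So zufzismar → dezufzismar.

dezufzismar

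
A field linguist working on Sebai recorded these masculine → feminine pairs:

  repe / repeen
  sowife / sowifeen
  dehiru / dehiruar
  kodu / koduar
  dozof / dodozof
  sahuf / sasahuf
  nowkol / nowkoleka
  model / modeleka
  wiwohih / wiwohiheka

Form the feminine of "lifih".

"lifih" ends in -h. The one such stem in the data (wiwohih → wiwohiheka) adds -eka, so the same rule applies.
So lifih → lifiheka.

lifiheka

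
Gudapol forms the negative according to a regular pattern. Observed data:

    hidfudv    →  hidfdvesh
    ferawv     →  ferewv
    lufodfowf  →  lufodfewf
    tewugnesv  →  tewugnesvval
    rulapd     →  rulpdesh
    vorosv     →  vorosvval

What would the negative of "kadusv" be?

tewugnesv and ferawv both end in -v yet inflect differently (tewugnesvval, ferewv), so the final letter is not what conditions the rule; the second-to-last letter is.
"kadusv" has second-to-last letter 's'. The stems whose second-to-last letter is 's' (tewugnesv → tewugnesvval, vorosv → vorosvval) double the final consonant and add -al.
The other patterns: stems whose second-to-last letter is 'w' change the last vowel to 'e'; stems whose second-to-last letter is 'd' or 'p' delete the last vowel and add -esh.
So kadusv → kadusvval.

kadusvval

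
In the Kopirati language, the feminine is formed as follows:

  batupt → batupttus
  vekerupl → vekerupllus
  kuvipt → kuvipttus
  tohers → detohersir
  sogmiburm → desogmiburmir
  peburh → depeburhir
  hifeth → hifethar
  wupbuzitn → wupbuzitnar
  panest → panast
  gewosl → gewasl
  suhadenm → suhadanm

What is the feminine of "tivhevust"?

"tivhevust" has second-to-last letter 's'. The stems whose second-to-last letter is 's' (panest → panast, gewosl → gewasl) change the last vowel to 'a'.
The other patterns: stems whose second-to-last letter is 'p' double the final consonant and add -us; stems whose second-to-last letter is 'r' add de- … -ir around the stem; stems whose second-to-last letter is 't' add -ar.
So tivhevust → tivhevast.

tivhevast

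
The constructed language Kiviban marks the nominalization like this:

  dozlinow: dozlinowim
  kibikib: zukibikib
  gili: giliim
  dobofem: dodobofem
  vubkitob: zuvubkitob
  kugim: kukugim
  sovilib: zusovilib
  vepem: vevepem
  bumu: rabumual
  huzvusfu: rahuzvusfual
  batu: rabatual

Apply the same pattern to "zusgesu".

razusgesual

"zusgesu" ends in -u. The stems ending in -u (batu → rabatual, huzvusfu → rahuzvusfual, bumu → rabumual) add ra- … -al around the stem.
The other patterns: stems ending in -b add the prefix zu-; stems ending in -m repeat the first consonant+vowel as a prefix; stems ending in -i or -w add -im.
So zusgesu → razusgesual.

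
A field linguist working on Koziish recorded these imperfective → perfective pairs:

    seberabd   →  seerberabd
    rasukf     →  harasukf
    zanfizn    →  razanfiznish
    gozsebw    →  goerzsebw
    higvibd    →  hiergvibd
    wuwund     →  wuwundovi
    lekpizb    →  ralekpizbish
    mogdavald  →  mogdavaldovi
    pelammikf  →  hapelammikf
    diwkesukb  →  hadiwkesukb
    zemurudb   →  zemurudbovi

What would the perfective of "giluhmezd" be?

ragiluhmezdish

lekpizb and diwkesukb both end in -b yet inflect differently (ralekpizbish, hadiwkesukb), so the final letter is not what conditions the rule; the second-to-last letter is.
"giluhmezd" has second-to-last letter 'z'. The stems whose second-to-last letter is 'z' (zanfizn → razanfiznish, lekpizb → ralekpizbish) add ra- … -ish around the stem.
The other patterns: stems whose second-to-last letter is 'b' insert -er- after the first vowel; stems whose second-to-last letter is 'k' add the prefix ha-; stems whose second-to-last letter is 'd', 'l' or 'n' add -ovi.
So giluhmezd → ragiluhmezdish.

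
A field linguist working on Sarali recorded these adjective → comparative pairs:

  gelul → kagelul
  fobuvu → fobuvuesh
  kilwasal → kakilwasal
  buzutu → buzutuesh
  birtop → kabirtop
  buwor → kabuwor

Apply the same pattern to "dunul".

kadunul

gelul and buzutu both have last vowel 'u' yet inflect differently (kagelul, buzutuesh), so the last vowel is not what conditions the rule; whether the stem ends in a vowel or a consonant is.
"dunul" ends in a consonant. The stems ending in a consonant (buwor → kabuwor, gelul → kagelul, birtop → kabirtop) add the prefix ka-.
The other pattern: stems ending in a vowel add -esh.
So dunul → kadunul.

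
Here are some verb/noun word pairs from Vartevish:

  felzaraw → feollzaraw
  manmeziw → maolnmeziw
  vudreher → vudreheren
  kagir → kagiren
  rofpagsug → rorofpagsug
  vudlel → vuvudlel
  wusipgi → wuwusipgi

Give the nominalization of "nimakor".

nimakoren

manmeziw and kagir both have last vowel 'i' yet inflect differently (maolnmeziw, kagiren), so the last vowel is not what conditions the rule; the final letter is.
"nimakor" ends in -r. The stems ending in -r (vudreher → vudreheren, kagir → kagiren) add -en.
So nimakor → nimakoren.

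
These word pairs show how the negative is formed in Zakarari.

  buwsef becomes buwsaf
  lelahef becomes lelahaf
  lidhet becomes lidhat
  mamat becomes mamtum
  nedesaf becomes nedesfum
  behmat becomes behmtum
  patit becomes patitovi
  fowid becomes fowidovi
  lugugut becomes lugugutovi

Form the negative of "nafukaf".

nafukfum

lidhet and mamat both end in -t yet inflect differently (lidhat, mamtum), so the final letter is not what conditions the rule; the last vowel is.
"nafukaf" has last vowel 'a'. The stems whose last vowel is 'a' (mamat → mamtum, nedesaf → nedesfum, behmat → behmtum) delete the last vowel and add -um.
The other patterns: stems whose last vowel is 'e' change the last vowel to 'a'; stems whose last vowel is 'i' or 'u' add -ovi.
So nafukaf → nafukfum.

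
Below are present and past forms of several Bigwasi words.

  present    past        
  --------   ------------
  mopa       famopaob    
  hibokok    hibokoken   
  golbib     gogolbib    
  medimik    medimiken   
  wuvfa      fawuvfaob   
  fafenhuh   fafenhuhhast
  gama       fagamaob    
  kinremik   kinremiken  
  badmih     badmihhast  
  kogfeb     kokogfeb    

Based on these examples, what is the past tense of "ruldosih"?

ruldosihhast

badmih and medimik both have last vowel 'i' yet inflect differently (badmihhast, medimiken), so the last vowel is not what conditions the rule; the final letter is.
"ruldosih" ends in -h. The stems ending in -h (badmih → badmihhast, fafenhuh → fafenhuhhast) double the final consonant and add -ast.
So ruldosih → ruldosihhast.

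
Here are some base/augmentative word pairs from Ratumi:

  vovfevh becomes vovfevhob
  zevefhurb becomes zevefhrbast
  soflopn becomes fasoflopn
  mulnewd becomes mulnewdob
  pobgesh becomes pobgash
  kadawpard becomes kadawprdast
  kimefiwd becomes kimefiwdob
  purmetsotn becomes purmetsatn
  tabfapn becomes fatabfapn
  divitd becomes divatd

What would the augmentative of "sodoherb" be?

kadawpard and mulnewd both end in -d yet inflect differently (kadawprdast, mulnewdob), so the final letter is not what conditions the rule; the second-to-last letter is.
"sodoherb" has second-to-last letter 'r'. The stems whose second-to-last letter is 'r' (kadawpard → kadawprdast, zevefhurb → zevefhrbast) delete the last vowel and add -ast.
The other patterns: stems whose second-to-last letter is 'p' add the prefix fa-; stems whose second-to-last letter is 'v' or 'w' add -ob; stems whose second-to-last letter is 's' or 't' change the last vowel to 'a'.
So sodoherb → sodohrbast.

sodohrbast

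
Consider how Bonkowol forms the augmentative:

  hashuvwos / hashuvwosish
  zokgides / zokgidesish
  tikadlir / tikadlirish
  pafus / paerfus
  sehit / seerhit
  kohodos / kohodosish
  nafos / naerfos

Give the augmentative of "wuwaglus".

wuwaglusish

"wuwaglus" has 3 vowels. The stems with 3 vowels (tikadlir → tikadlirish, zokgides → zokgidesish, hashuvwos → hashuvwosish) add -ish.
The other pattern: stems with 2 vowels insert -er- after the first vowel.
So wuwaglus → wuwaglusish.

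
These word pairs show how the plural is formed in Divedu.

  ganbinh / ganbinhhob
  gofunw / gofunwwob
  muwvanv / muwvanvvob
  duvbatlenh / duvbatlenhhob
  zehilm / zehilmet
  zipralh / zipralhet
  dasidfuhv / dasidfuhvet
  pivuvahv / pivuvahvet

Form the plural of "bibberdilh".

ganbinh and zipralh both end in -h yet inflect differently (ganbinhhob, zipralhet), so the final letter is not what conditions the rule; the second-to-last letter is.
"bibberdilh" has second-to-last letter 'l'. The stems whose second-to-last letter is 'l' (zehilm → zehilmet, zipralh → zipralhet) add -et.
So bibberdilh → bibberdilhet.

bibberdilhet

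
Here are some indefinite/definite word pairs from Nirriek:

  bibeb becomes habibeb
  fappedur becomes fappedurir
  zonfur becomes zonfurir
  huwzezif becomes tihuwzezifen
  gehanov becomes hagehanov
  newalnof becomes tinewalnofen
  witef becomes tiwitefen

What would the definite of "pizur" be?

pizurir

newalnof and gehanov both have last vowel 'o' yet inflect differently (tinewalnofen, hagehanov), so the last vowel is not what conditions the rule; the final letter is.
"pizur" ends in -r. The stems ending in -r (zonfur → zonfurir, fappedur → fappedurir) add -ir.
So pizur → pizurir.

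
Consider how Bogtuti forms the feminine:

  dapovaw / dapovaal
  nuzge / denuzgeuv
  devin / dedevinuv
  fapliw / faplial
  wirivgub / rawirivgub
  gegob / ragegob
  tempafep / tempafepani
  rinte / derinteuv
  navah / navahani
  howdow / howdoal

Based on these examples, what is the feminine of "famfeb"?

rafamfeb

"famfeb" ends in -b. The stems ending in -b (gegob → ragegob, wirivgub → rawirivgub) add the prefix ra-.
So famfeb → rafamfeb.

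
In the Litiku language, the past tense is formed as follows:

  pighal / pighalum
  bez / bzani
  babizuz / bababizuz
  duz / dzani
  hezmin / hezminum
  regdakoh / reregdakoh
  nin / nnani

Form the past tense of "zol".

"zol" has 1 vowel. The stems with 1 vowel (duz → dzani, nin → nnani, bez → bzani) delete the last vowel and add -ani.
So zol → zlani.

zlani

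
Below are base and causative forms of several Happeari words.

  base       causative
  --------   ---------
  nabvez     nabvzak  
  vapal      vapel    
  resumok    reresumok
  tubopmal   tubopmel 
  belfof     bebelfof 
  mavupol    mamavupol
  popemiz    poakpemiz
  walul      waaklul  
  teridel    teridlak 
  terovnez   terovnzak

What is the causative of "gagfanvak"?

"gagfanvak" has last vowel 'a'. The stems whose last vowel is 'a' (vapal → vapel, tubopmal → tubopmel) change the last vowel to 'e'.
The other patterns: stems whose last vowel is 'o' repeat the first consonant+vowel as a prefix; stems whose last vowel is 'i' or 'u' insert -ak- after the first vowel; stems whose last vowel is 'e' delete the last vowel and add -ak.
So gagfanvak → gagfanvek.

gagfanvek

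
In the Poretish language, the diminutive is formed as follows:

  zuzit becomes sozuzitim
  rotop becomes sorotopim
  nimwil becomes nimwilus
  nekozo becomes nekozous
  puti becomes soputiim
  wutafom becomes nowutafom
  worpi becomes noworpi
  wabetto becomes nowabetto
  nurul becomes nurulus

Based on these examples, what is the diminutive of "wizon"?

nowizon

wabetto and nekozo both end in -o yet inflect differently (nowabetto, nekozous), so the final letter is not what conditions the rule; the first letter is.
"wizon" begins with w-. The stems beginning with w- (wabetto → nowabetto, worpi → noworpi, wutafom → nowutafom) add the prefix no-.
The other patterns: stems beginning with n- add -us; stems beginning with p-, r- or z- add so- … -im around the stem.
So wizon → nowizon.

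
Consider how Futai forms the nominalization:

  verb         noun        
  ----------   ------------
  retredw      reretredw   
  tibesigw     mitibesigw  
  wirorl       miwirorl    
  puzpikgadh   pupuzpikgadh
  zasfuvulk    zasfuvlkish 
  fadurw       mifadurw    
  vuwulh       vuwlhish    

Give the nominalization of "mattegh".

mimattegh

"mattegh" has second-to-last letter 'g'. The one such stem in the data (tibesigw → mitibesigw) adds the prefix mi-, so the same rule applies.
So mattegh → mimattegh.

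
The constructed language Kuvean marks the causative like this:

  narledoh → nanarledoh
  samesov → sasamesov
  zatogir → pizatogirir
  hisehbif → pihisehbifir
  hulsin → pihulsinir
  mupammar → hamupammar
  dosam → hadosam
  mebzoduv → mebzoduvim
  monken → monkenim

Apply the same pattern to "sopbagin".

zatogir and mupammar both end in -r yet inflect differently (pizatogirir, hamupammar), so the final letter is not what conditions the rule; the last vowel is.
"sopbagin" has last vowel 'i'. The stems whose last vowel is 'i' (zatogir → pizatogirir, hisehbif → pihisehbifir, hulsin → pihulsinir) add pi- … -ir around the stem.
The other patterns: stems whose last vowel is 'o' repeat the first consonant+vowel as a prefix; stems whose last vowel is 'a' add the prefix ha-; stems whose last vowel is 'e' or 'u' add -im.
So sopbagin → pisopbaginir.

pisopbaginir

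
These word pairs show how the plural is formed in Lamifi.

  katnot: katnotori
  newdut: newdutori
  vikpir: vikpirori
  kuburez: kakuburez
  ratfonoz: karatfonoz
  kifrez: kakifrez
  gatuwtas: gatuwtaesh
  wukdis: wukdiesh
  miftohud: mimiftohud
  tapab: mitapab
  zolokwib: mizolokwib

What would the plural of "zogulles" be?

zogulleesh

katnot and ratfonoz both have last vowel 'o' yet inflect differently (katnotori, karatfonoz), so the last vowel is not what conditions the rule; the final letter is.
"zogulles" ends in -s. The stems ending in -s (gatuwtas → gatuwtaesh, wukdis → wukdiesh) drop the final letter and add -esh.
The other patterns: stems ending in -r or -t add -ori; stems ending in -z add the prefix ka-; stems ending in -b or -d add the prefix mi-.
So zogulles → zogulleesh.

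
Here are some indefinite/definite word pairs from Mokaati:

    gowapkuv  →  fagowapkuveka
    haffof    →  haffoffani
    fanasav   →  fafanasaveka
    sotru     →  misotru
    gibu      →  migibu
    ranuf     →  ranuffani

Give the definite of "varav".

favaraveka

ranuf and gowapkuv both have last vowel 'u' yet inflect differently (ranuffani, fagowapkuveka), so the last vowel is not what conditions the rule; the final letter is.
"varav" ends in -v. The stems ending in -v (fanasav → fafanasaveka, gowapkuv → fagowapkuveka) add fa- … -eka around the stem.
The other patterns: stems ending in -f double the final consonant and add -ani; stems ending in -u add the prefix mi-.
So varav → favaraveka.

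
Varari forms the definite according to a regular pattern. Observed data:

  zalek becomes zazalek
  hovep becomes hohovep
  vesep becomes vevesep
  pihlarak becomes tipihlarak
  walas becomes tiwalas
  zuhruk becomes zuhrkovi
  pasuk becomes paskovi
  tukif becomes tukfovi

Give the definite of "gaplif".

gaplfovi

zalek and pihlarak both end in -k yet inflect differently (zazalek, tipihlarak), so the final letter is not what conditions the rule; the last vowel is.
"gaplif" has last vowel 'i'. The one such stem in the data (tukif → tukfovi) deletes the last vowel and adds -ovi (as do zuhruk, pasuk), so the same rule applies.
So gaplif → gaplfovi.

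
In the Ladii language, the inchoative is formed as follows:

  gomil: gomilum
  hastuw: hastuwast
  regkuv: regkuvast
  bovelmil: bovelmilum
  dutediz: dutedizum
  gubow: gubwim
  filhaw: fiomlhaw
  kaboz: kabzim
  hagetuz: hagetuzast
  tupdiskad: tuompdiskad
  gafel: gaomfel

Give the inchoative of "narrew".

kaboz and dutediz both end in -z yet inflect differently (kabzim, dutedizum), so the final letter is not what conditions the rule; the last vowel is.
"narrew" has last vowel 'e'. The one such stem in the data (gafel → gaomfel) inserts -om- after the first vowel (as do tupdiskad, filhaw), so the same rule applies.
So narrew → naomrrew.

naomrrew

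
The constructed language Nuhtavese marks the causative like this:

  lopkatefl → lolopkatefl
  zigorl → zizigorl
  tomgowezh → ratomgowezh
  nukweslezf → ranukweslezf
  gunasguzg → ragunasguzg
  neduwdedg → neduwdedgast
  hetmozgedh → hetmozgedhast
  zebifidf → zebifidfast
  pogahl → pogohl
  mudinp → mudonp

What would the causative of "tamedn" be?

tamednast

gunasguzg and neduwdedg both end in -g yet inflect differently (ragunasguzg, neduwdedgast), so the final letter is not what conditions the rule; the second-to-last letter is.
"tamedn" has second-to-last letter 'd'. The stems whose second-to-last letter is 'd' (neduwdedg → neduwdedgast, hetmozgedh → hetmozgedhast, zebifidf → zebifidfast) add -ast.
The other patterns: stems whose second-to-last letter is 'f' or 'r' repeat the first consonant+vowel as a prefix; stems whose second-to-last letter is 'z' add the prefix ra-; stems whose second-to-last letter is 'h' or 'n' change the last vowel to 'o'.
So tamedn → tamednast.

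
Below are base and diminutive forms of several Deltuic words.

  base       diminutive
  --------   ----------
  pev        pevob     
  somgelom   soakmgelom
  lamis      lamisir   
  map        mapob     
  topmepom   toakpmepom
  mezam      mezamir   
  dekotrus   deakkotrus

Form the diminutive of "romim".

romimir

"romim" has 2 vowels. The stems with 2 vowels (mezam → mezamir, lamis → lamisir) add -ir.
So romim → romimir.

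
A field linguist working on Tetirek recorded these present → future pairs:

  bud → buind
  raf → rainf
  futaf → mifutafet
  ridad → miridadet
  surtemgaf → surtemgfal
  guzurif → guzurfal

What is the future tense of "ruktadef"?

ruktadfal

raf and futaf both end in -f yet inflect differently (rainf, mifutafet), so the final letter is not what conditions the rule; the number of vowels is.
"ruktadef" has 3 vowels. The stems with 3 vowels (surtemgaf → surtemgfal, guzurif → guzurfal) delete the last vowel and add -al.
So ruktadef → ruktadfal.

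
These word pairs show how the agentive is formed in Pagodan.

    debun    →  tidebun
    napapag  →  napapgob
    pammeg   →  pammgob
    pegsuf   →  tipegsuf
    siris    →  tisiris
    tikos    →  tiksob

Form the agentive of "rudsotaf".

rudsotfob

siris and tikos both end in -s yet inflect differently (tisiris, tiksob), so the final letter is not what conditions the rule; the last vowel is.
"rudsotaf" has last vowel 'a'. The one such stem in the data (napapag → napapgob) deletes the last vowel and adds -ob (as do tikos, pammeg), so the same rule applies.
So rudsotaf → rudsotfob.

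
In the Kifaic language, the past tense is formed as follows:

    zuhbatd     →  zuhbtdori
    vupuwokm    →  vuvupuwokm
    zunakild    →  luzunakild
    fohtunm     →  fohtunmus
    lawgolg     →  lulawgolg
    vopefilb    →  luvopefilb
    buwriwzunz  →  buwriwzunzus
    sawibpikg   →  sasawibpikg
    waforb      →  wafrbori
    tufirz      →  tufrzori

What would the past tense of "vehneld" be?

"vehneld" has second-to-last letter 'l'. The stems whose second-to-last letter is 'l' (zunakild → luzunakild, vopefilb → luvopefilb, lawgolg → lulawgolg) add the prefix lu-.
So vehneld → luvehneld.

luvehneld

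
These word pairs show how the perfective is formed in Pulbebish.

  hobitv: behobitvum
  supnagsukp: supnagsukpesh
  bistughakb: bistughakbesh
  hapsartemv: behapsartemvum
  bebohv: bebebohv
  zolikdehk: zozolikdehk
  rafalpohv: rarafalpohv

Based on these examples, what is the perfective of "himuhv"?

hihimuhv

rafalpohv and hobitv both end in -v yet inflect differently (rarafalpohv, behobitvum), so the final letter is not what conditions the rule; the second-to-last letter is.
"himuhv" has second-to-last letter 'h'. The stems whose second-to-last letter is 'h' (zolikdehk → zozolikdehk, rafalpohv → rarafalpohv, bebohv → bebebohv) repeat the first consonant+vowel as a prefix.
So himuhv → hihimuhv.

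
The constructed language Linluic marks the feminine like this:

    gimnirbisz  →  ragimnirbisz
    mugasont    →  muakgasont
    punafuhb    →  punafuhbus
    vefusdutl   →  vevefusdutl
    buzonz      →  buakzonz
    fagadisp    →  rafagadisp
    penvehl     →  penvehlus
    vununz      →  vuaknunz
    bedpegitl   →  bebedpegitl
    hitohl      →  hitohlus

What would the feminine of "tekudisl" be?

bedpegitl and penvehl both end in -l yet inflect differently (bebedpegitl, penvehlus), so the final letter is not what conditions the rule; the second-to-last letter is.
"tekudisl" has second-to-last letter 's'. The stems whose second-to-last letter is 's' (fagadisp → rafagadisp, gimnirbisz → ragimnirbisz) add the prefix ra-.
So tekudisl → ratekudisl.

ratekudisl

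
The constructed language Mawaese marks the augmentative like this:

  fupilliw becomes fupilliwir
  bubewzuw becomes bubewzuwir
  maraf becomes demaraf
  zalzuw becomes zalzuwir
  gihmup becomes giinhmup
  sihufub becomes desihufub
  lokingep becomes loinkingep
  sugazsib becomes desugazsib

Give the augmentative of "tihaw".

tihawir

gihmup and sihufub both have last vowel 'u' yet inflect differently (giinhmup, desihufub), so the last vowel is not what conditions the rule; the final letter is.
"tihaw" ends in -w. The stems ending in -w (zalzuw → zalzuwir, bubewzuw → bubewzuwir, fupilliw → fupilliwir) add -ir.
The other patterns: stems ending in -p insert -in- after the first vowel; stems ending in -b or -f add the prefix de-.
So tihaw → tihawir.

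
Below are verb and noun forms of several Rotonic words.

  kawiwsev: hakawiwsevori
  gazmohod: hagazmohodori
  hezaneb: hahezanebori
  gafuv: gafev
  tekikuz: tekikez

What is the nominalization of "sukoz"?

hasukozori

gafuv and kawiwsev both end in -v yet inflect differently (gafev, hakawiwsevori), so the final letter is not what conditions the rule; the last vowel is.
"sukoz" has last vowel 'o'. The one such stem in the data (gazmohod → hagazmohodori) adds ha- … -ori around the stem, so the same rule applies.
The other pattern: stems whose last vowel is 'u' change the last vowel to 'e'.
So sukoz → hasukozori.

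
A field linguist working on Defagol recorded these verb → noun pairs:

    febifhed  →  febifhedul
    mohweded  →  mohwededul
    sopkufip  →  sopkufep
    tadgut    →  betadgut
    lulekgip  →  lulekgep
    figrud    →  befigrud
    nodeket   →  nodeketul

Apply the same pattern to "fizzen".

fizzenul

febifhed and figrud both end in -d yet inflect differently (febifhedul, befigrud), so the final letter is not what conditions the rule; the last vowel is.
"fizzen" has last vowel 'e'. The stems whose last vowel is 'e' (nodeket → nodeketul, febifhed → febifhedul, mohweded → mohwededul) add -ul.
The other patterns: stems whose last vowel is 'i' change the last vowel to 'e'; stems whose last vowel is 'u' add the prefix be-.
So fizzen → fizzenul.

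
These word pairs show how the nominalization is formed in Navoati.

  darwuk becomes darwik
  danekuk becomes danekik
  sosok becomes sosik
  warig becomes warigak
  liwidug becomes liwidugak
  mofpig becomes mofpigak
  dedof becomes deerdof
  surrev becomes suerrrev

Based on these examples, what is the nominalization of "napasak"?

darwuk and liwidug both have last vowel 'u' yet inflect differently (darwik, liwidugak), so the last vowel is not what conditions the rule; the final letter is.
"napasak" ends in -k. The stems ending in -k (darwuk → darwik, danekuk → danekik, sosok → sosik) change the last vowel to 'i'.
So napasak → napasik.

napasik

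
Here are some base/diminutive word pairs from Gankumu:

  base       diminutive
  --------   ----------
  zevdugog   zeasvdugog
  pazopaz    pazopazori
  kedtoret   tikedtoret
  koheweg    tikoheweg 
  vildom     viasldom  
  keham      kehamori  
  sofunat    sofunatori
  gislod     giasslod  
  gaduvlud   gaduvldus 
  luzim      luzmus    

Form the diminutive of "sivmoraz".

sofunat and kedtoret both end in -t yet inflect differently (sofunatori, tikedtoret), so the final letter is not what conditions the rule; the last vowel is.
"sivmoraz" has last vowel 'a'. The stems whose last vowel is 'a' (keham → kehamori, sofunat → sofunatori, pazopaz → pazopazori) add -ori.
The other patterns: stems whose last vowel is 'e' add the prefix ti-; stems whose last vowel is 'o' insert -as- after the first vowel; stems whose last vowel is 'i' or 'u' delete the last vowel and add -us.
So sivmoraz → sivmorazori.

sivmorazori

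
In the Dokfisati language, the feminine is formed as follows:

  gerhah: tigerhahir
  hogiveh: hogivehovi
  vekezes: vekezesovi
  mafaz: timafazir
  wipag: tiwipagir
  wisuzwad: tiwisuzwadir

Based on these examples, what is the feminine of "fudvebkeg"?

fudvebkegovi

gerhah and hogiveh both end in -h yet inflect differently (tigerhahir, hogivehovi), so the final letter is not what conditions the rule; the last vowel is.
"fudvebkeg" has last vowel 'e'. The stems whose last vowel is 'e' (hogiveh → hogivehovi, vekezes → vekezesovi) add -ovi.
The other pattern: stems whose last vowel is 'a' add ti- … -ir around the stem.
So fudvebkeg → fudvebkegovi.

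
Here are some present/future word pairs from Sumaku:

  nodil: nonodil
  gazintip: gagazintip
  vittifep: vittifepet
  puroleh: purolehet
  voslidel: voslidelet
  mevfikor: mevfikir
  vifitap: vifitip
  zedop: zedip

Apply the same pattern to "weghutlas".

gazintip and vittifep both end in -p yet inflect differently (gagazintip, vittifepet), so the final letter is not what conditions the rule; the last vowel is.
"weghutlas" has last vowel 'a'. The one such stem in the data (vifitap → vifitip) changes the last vowel to 'i' (as do mevfikor, zedop), so the same rule applies.
So weghutlas → weghutlis.

weghutlis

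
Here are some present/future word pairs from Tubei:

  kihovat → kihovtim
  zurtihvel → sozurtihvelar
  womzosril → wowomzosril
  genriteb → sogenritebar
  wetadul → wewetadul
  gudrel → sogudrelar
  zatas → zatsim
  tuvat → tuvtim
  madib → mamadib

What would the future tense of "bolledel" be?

gudrel and wetadul both end in -l yet inflect differently (sogudrelar, wewetadul), so the final letter is not what conditions the rule; the last vowel is.
"bolledel" has last vowel 'e'. The stems whose last vowel is 'e' (gudrel → sogudrelar, genriteb → sogenritebar, zurtihvel → sozurtihvelar) add so- … -ar around the stem.
So bolledel → sobolledelar.

sobolledelar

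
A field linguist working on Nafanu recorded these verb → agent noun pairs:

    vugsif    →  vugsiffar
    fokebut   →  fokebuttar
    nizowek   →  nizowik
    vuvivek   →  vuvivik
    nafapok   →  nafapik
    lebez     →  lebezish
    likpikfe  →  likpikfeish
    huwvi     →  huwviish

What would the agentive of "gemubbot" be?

nizowek and lebez both have last vowel 'e' yet inflect differently (nizowik, lebezish), so the last vowel is not what conditions the rule; the final letter is.
"gemubbot" ends in -t. The one such stem in the data (fokebut → fokebuttar) doubles the final consonant and adds -ar (as does vugsif), so the same rule applies.
The other patterns: stems ending in -k change the last vowel to 'i'; stems ending in -e, -i or -z add -ish.
So gemubbot → gemubbottar.

gemubbottar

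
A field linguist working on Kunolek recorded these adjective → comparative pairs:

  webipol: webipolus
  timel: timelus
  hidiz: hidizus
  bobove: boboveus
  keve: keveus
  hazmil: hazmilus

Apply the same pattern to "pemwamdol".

pemwamdolus

Every pair shown (webipol → webipolus, timel → timelus, hidiz → hidizus, …) follows the same rule: add -us.
So pemwamdol → pemwamdolus.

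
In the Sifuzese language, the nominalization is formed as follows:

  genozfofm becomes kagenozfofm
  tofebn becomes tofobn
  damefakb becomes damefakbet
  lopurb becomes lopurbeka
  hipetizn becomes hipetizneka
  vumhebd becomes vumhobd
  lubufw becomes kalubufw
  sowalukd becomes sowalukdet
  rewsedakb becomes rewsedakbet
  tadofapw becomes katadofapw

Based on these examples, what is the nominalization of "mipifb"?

hipetizn and tofebn both end in -n yet inflect differently (hipetizneka, tofobn), so the final letter is not what conditions the rule; the second-to-last letter is.
"mipifb" has second-to-last letter 'f'. The stems whose second-to-last letter is 'f' (lubufw → kalubufw, genozfofm → kagenozfofm) add the prefix ka-.
The other patterns: stems whose second-to-last letter is 'r' or 'z' add -eka; stems whose second-to-last letter is 'b' change the last vowel to 'o'; stems whose second-to-last letter is 'k' add -et.
So mipifb → kamipifb.

kamipifb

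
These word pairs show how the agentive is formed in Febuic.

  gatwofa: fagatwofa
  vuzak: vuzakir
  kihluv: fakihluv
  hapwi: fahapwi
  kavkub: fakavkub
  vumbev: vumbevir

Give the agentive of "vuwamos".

"vuwamos" begins with v-. The stems beginning with v- (vumbev → vumbevir, vuzak → vuzakir) add -ir.
The other pattern: stems beginning with g-, h- or k- add the prefix fa-.
So vuwamos → vuwamosir.

vuwamosir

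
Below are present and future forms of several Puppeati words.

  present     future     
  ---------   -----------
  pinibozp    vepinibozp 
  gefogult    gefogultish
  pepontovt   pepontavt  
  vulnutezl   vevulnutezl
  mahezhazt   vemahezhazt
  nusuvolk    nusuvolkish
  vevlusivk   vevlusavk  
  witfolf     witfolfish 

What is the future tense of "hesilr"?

hesilrish

"hesilr" has second-to-last letter 'l'. The stems whose second-to-last letter is 'l' (witfolf → witfolfish, gefogult → gefogultish, nusuvolk → nusuvolkish) add -ish.
The other patterns: stems whose second-to-last letter is 'z' add the prefix ve-; stems whose second-to-last letter is 'v' change the last vowel to 'a'.
So hesilr → hesilrish.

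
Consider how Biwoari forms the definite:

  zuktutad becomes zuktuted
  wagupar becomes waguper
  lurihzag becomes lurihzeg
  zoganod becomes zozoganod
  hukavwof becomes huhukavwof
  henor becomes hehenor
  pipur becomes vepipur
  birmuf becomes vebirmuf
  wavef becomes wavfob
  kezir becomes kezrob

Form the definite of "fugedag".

"fugedag" has last vowel 'a'. The stems whose last vowel is 'a' (zuktutad → zuktuted, wagupar → waguper, lurihzag → lurihzeg) change the last vowel to 'e'.
The other patterns: stems whose last vowel is 'o' repeat the first consonant+vowel as a prefix; stems whose last vowel is 'u' add the prefix ve-; stems whose last vowel is 'e' or 'i' delete the last vowel and add -ob.
So fugedag → fugedeg.

fugedeg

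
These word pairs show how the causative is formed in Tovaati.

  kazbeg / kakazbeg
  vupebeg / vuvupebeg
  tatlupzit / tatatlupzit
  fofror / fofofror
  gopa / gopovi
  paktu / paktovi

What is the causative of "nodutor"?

nonodutor

fofror and gopa both have 2 vowels yet inflect differently (fofofror, gopovi), so the number of vowels is not what conditions the rule; whether the stem ends in a vowel or a consonant is.
"nodutor" ends in a consonant. The stems ending in a consonant (fofror → fofofror, kazbeg → kakazbeg, tatlupzit → tatatlupzit) repeat the first consonant+vowel as a prefix.
So nodutor → nonodutor.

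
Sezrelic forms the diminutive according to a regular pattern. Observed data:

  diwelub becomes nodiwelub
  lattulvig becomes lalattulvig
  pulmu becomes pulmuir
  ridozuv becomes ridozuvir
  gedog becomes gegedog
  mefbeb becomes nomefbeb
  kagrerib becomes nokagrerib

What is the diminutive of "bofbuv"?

bofbuvir

"bofbuv" ends in -v. The one such stem in the data (ridozuv → ridozuvir) adds -ir, so the same rule applies.
So bofbuv → bofbuvir.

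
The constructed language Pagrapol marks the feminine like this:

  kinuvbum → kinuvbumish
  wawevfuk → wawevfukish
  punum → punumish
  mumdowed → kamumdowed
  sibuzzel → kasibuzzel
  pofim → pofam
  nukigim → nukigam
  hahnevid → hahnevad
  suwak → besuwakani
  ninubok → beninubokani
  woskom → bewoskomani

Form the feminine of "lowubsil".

kinuvbum and pofim both end in -m yet inflect differently (kinuvbumish, pofam), so the final letter is not what conditions the rule; the last vowel is.
"lowubsil" has last vowel 'i'. The stems whose last vowel is 'i' (pofim → pofam, nukigim → nukigam, hahnevid → hahnevad) change the last vowel to 'a'.
The other patterns: stems whose last vowel is 'u' add -ish; stems whose last vowel is 'e' add the prefix ka-; stems whose last vowel is 'a' or 'o' add be- … -ani around the stem.
So lowubsil → lowubsal.

lowubsal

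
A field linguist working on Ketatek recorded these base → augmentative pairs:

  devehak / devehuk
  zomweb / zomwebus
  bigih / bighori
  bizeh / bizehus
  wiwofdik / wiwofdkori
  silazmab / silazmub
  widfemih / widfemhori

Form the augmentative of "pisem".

"pisem" has last vowel 'e'. The stems whose last vowel is 'e' (zomweb → zomwebus, bizeh → bizehus) add -us.
The other patterns: stems whose last vowel is 'a' change the last vowel to 'u'; stems whose last vowel is 'i' delete the last vowel and add -ori.
So pisem → pisemus.

pisemus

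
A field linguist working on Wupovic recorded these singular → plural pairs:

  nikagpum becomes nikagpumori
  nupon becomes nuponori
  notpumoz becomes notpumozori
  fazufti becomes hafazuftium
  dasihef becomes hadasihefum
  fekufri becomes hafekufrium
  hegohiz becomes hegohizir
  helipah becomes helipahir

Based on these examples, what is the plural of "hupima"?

hupimair

"hupima" begins with h-. The stems beginning with h- (hegohiz → hegohizir, helipah → helipahir) add -ir.
The other patterns: stems beginning with n- add -ori; stems beginning with d- or f- add ha- … -um around the stem.
So hupima → hupimair.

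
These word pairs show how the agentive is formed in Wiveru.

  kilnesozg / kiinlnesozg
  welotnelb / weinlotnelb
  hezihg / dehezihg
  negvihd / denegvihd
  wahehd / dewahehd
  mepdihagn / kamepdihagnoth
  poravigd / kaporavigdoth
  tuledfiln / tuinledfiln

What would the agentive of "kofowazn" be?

koinfowazn

kilnesozg and hezihg both end in -g yet inflect differently (kiinlnesozg, dehezihg), so the final letter is not what conditions the rule; the second-to-last letter is.
"kofowazn" has second-to-last letter 'z'. The one such stem in the data (kilnesozg → kiinlnesozg) inserts -in- after the first vowel (as do tuledfiln, welotnelb), so the same rule applies.
So kofowazn → koinfowazn.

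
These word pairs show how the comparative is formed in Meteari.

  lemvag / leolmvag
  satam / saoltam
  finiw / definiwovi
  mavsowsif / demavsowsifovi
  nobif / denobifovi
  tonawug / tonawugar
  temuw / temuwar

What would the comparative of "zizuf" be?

lemvag and tonawug both end in -g yet inflect differently (leolmvag, tonawugar), so the final letter is not what conditions the rule; the last vowel is.
"zizuf" has last vowel 'u'. The stems whose last vowel is 'u' (tonawug → tonawugar, temuw → temuwar) add -ar.
So zizuf → zizufar.

zizufar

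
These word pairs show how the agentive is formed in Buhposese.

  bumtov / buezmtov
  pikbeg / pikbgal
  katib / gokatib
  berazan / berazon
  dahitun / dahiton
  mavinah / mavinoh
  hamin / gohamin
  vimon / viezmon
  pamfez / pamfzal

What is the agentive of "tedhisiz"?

vimon and hamin both end in -n yet inflect differently (viezmon, gohamin), so the final letter is not what conditions the rule; the last vowel is.
"tedhisiz" has last vowel 'i'. The stems whose last vowel is 'i' (hamin → gohamin, katib → gokatib) add the prefix go-.
The other patterns: stems whose last vowel is 'o' insert -ez- after the first vowel; stems whose last vowel is 'e' delete the last vowel and add -al; stems whose last vowel is 'a' or 'u' change the last vowel to 'o'.
So tedhisiz → gotedhisiz.

gotedhisiz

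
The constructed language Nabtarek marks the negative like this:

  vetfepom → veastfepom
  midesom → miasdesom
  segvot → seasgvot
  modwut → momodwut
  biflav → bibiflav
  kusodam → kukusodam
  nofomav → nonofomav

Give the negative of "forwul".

foforwul

"forwul" has last vowel 'u'. The one such stem in the data (modwut → momodwut) repeats the first consonant+vowel as a prefix (as do biflav, kusodam), so the same rule applies.
So forwul → foforwul.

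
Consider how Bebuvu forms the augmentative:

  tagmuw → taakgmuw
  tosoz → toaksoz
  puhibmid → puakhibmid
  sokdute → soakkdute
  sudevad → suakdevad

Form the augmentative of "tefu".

Every pair shown (tagmuw → taakgmuw, tosoz → toaksoz, puhibmid → puakhibmid, …) follows the same rule: insert -ak- after the first vowel.
So tefu → teakfu.

teakfu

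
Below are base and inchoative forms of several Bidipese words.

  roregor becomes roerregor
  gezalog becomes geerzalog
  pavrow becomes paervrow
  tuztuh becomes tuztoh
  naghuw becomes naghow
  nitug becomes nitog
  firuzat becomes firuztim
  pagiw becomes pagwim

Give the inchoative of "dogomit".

pavrow and naghuw both end in -w yet inflect differently (paervrow, naghow), so the final letter is not what conditions the rule; the last vowel is.
"dogomit" has last vowel 'i'. The one such stem in the data (pagiw → pagwim) deletes the last vowel and adds -im (as does firuzat), so the same rule applies.
So dogomit → dogomtim.

dogomtim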